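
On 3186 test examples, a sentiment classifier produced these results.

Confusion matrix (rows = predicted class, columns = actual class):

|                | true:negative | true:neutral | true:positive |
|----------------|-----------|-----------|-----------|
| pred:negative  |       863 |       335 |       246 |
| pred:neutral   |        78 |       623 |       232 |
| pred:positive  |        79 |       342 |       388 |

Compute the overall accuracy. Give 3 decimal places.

0.588

Accuracy = trace / total = (863+623+388=1874) / 3186 = 1874/3186 = 0.588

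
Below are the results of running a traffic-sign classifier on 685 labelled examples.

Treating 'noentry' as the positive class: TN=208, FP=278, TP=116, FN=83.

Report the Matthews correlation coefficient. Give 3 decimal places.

MCC = (TP·TN − FP·FN) / √((TP+FP)(TP+FN)(TN+FP)(TN+FN))
Numerator = 116·208 − 278·83 = 1054
Denominator = √(394·199·486·291) = √11088646956 = 105302.6446
MCC = 1054 / 105302.6446 = 0.010

0.010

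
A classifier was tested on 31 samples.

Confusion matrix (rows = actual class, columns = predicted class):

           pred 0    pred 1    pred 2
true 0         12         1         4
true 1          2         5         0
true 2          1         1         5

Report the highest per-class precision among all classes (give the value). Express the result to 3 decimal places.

0.800

Per-class precision (TP/(TP+FP)):
  0: TP=12, FP=2+1=3 → 12/15 = 0.8000
  1: TP=5, FP=1+1=2 → 5/7 = 0.7143
  2: TP=5, FP=4+0=4 → 5/9 = 0.5556
Highest is class '0' with precision = 0.800.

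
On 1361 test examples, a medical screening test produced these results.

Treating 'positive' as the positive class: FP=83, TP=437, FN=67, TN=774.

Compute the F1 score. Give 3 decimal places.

Precision = TP/(TP+FP) = 437/520 = 0.8404
Recall = TP/(TP+FN) = 437/504 = 0.8671
F1 = 2·TP/(2·TP+FP+FN) = 874/1024 = 0.854

0.854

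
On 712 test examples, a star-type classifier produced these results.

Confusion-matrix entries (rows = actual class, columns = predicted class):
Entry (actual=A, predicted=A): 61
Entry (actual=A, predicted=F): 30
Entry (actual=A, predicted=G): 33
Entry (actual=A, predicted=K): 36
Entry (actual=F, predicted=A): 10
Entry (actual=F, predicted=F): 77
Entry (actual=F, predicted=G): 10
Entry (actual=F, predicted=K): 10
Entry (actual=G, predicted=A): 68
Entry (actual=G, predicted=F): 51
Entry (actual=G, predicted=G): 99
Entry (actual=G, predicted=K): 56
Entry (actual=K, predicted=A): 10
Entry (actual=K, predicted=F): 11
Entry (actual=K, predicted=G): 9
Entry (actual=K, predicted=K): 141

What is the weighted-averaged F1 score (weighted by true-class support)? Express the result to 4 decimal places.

0.5155

Per-class F1 score (2·TP/(2·TP+FP+FN)):
  A: TP=61, FP=10+68+10=88, FN=30+33+36=99 → 122/309 = 0.39482
  F: TP=77, FP=30+51+11=92, FN=10+10+10=30 → 154/276 = 0.55797
  G: TP=99, FP=33+10+9=52, FN=68+51+56=175 → 198/425 = 0.46588
  K: TP=141, FP=36+10+56=102, FN=10+11+9=30 → 282/414 = 0.68116
Weighted-F1 score = Σ (supportᵢ/N)·F1 scoreᵢ with N=712: (160/712)·0.39482 + (107/712)·0.55797 + (274/712)·0.46588 + (171/712)·0.68116 = 0.5155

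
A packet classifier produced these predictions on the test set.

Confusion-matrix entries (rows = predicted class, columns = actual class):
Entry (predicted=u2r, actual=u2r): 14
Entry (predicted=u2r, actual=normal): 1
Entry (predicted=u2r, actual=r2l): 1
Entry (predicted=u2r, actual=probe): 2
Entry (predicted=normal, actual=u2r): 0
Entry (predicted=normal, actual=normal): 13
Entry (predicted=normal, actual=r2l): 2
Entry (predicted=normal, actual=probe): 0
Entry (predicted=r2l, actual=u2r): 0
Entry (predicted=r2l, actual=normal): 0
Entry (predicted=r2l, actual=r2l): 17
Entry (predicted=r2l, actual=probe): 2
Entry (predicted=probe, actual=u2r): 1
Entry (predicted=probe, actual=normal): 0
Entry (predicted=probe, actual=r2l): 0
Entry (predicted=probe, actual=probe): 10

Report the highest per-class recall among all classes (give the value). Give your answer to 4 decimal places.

Per-class recall (TP/(TP+FN)):
  u2r: TP=14, FN=0+0+1=1 → 14/15 = 0.93333
  normal: TP=13, FN=1+0+0=1 → 13/14 = 0.92857
  r2l: TP=17, FN=1+2+0=3 → 17/20 = 0.85000
  probe: TP=10, FN=2+0+2=4 → 10/14 = 0.71429
Highest is class 'u2r' with recall = 0.9333.

0.9333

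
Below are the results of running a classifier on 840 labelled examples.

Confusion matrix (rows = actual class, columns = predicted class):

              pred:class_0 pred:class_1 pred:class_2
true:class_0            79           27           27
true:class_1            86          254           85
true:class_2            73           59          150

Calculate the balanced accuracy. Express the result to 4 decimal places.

Balanced accuracy = mean of per-class recall.
  class_0: recall = 79/133 = 0.59398
  class_1: recall = 254/425 = 0.59765
  class_2: recall = 150/282 = 0.53191
Mean = (0.59398 + 0.59765 + 0.53191) / 3 = 0.5745

0.5745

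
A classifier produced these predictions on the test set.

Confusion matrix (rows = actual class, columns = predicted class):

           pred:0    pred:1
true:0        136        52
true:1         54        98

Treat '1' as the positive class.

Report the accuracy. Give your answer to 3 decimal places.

Accuracy = (TP+TN)/N = (98+136)/340 = 0.688

0.688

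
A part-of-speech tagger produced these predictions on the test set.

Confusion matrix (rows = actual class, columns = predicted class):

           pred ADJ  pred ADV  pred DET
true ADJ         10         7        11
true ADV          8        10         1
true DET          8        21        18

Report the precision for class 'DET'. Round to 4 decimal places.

0.6000

Treat 'DET' as positive and all other classes as negative.
precision = TP/(TP+FP).
DET: TP=18, FP=11+1=12 → 18/30 = 0.60000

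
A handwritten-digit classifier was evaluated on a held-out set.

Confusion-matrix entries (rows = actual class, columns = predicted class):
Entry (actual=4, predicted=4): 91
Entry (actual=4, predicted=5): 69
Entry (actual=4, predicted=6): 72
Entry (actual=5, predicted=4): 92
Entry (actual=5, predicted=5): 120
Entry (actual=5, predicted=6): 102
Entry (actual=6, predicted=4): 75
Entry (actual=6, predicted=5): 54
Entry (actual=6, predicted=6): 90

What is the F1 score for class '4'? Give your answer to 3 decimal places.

0.371

Take TP from the diagonal, FP from the rest of the '4' prediction marginal, FN from the rest of the '4' actual marginal.
F1 score = 2·TP/(2·TP+FP+FN).
4: TP=91, FP=92+75=167, FN=69+72=141 → 182/490 = 0.3714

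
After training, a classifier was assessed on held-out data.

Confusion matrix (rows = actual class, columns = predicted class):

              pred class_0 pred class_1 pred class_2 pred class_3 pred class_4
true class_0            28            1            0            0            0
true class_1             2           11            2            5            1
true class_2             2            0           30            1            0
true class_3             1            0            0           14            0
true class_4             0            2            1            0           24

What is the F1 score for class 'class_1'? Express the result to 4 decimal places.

Treat 'class_1' as positive and all other classes as negative.
F1 score = 2·TP/(2·TP+FP+FN).
class_1: TP=11, FP=1+0+0+2=3, FN=2+2+5+1=10 → 22/35 = 0.62857

0.6286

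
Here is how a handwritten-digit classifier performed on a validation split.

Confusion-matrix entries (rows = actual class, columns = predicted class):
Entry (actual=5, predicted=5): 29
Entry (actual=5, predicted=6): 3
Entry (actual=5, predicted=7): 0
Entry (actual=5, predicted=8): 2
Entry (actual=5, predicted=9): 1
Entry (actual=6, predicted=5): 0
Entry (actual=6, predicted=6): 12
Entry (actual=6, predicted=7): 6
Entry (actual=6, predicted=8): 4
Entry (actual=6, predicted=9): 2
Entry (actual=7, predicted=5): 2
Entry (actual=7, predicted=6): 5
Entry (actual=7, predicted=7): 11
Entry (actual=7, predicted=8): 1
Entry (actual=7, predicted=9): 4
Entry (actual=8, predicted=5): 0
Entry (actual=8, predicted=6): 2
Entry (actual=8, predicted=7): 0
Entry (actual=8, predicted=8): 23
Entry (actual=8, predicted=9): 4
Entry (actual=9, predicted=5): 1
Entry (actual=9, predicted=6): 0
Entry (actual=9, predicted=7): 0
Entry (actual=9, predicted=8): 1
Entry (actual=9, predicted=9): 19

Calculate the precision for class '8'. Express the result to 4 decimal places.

0.7419

Treat '8' as positive and all other classes as negative.
precision = TP/(TP+FP).
8: TP=23, FP=2+4+1+1=8 → 23/31 = 0.74194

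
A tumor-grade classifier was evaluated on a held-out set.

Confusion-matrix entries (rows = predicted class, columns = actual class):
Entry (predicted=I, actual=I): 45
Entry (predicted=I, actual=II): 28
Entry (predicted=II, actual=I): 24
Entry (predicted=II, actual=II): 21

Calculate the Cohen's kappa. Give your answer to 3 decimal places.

0.082

Observed agreement pₒ = trace/N = 66/118 = 0.5593
Expected agreement pₑ = Σ (rowᵢ·colᵢ)/N² = (69·73 + 49·45)/118² = 0.5201
κ = (pₒ − pₑ)/(1 − pₑ) = (0.5593 − 0.5201)/(1 − 0.5201) = 0.082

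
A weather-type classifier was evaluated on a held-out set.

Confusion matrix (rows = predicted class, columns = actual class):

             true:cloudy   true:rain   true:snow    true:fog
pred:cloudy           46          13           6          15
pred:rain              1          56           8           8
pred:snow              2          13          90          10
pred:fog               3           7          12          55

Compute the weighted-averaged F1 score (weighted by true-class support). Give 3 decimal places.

Per-class F1 score (2·TP/(2·TP+FP+FN)):
  cloudy: TP=46, FP=13+6+15=34, FN=1+2+3=6 → 92/132 = 0.6970
  rain: TP=56, FP=1+8+8=17, FN=13+13+7=33 → 112/162 = 0.6914
  snow: TP=90, FP=2+13+10=25, FN=6+8+12=26 → 180/231 = 0.7792
  fog: TP=55, FP=3+7+12=22, FN=15+8+10=33 → 110/165 = 0.6667
Weighted-F1 score = Σ (supportᵢ/N)·F1 scoreᵢ with N=345: (52/345)·0.6970 + (89/345)·0.6914 + (116/345)·0.7792 + (88/345)·0.6667 = 0.715

0.715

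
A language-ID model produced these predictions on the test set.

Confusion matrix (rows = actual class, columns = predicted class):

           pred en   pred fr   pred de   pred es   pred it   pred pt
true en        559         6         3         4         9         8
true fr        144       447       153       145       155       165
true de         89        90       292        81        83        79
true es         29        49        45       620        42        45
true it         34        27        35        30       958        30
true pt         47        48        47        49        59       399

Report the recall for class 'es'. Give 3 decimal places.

Take TP from the diagonal, FP from the rest of the 'es' prediction marginal, FN from the rest of the 'es' actual marginal.
recall = TP/(TP+FN).
es: TP=620, FN=29+49+45+42+45=210 → 620/830 = 0.7470

0.747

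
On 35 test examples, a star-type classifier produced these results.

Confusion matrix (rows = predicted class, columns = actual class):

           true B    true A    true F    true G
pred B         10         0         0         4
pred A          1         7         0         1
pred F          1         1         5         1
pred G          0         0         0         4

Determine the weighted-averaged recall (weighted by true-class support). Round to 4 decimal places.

0.7429

Per-class recall (TP/(TP+FN)):
  B: TP=10, FN=1+1+0=2 → 10/12 = 0.83333
  A: TP=7, FN=0+1+0=1 → 7/8 = 0.87500
  F: TP=5, FN=0+0+0=0 → 5/5 = 1.00000
  G: TP=4, FN=4+1+1=6 → 4/10 = 0.40000
Weighted-recall = Σ (supportᵢ/N)·recallᵢ with N=35: (12/35)·0.83333 + (8/35)·0.87500 + (5/35)·1.00000 + (10/35)·0.40000 = 0.7429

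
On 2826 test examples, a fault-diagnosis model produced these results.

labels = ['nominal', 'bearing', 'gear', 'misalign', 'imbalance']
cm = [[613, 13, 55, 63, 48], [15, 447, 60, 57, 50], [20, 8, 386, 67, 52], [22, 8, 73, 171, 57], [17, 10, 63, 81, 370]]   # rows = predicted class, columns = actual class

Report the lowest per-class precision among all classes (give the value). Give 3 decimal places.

Per-class precision (TP/(TP+FP)):
  nominal: TP=613, FP=13+55+63+48=179 → 613/792 = 0.7740
  bearing: TP=447, FP=15+60+57+50=182 → 447/629 = 0.7107
  gear: TP=386, FP=20+8+67+52=147 → 386/533 = 0.7242
  misalign: TP=171, FP=22+8+73+57=160 → 171/331 = 0.5166
  imbalance: TP=370, FP=17+10+63+81=171 → 370/541 = 0.6839
Lowest is class 'misalign' with precision = 0.517.

0.517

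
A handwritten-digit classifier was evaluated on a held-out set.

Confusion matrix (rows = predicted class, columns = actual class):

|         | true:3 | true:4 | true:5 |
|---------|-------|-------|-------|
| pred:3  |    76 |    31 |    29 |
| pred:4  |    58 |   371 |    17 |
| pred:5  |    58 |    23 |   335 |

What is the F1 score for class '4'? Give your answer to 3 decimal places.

Treat '4' as positive and all other classes as negative.
F1 score = 2·TP/(2·TP+FP+FN).
4: TP=371, FP=58+17=75, FN=31+23=54 → 742/871 = 0.8519

0.852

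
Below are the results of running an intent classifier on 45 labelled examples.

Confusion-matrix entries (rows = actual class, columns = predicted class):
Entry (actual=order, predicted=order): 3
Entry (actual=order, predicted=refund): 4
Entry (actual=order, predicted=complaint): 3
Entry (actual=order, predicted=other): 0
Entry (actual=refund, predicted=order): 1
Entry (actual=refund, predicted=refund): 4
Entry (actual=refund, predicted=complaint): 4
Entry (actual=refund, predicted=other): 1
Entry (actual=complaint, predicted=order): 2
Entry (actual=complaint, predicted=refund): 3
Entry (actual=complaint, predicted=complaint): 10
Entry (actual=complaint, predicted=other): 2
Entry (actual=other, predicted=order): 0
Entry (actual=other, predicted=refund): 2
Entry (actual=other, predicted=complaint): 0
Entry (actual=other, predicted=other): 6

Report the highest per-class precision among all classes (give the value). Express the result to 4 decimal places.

Per-class precision (TP/(TP+FP)):
  order: TP=3, FP=1+2+0=3 → 3/6 = 0.50000
  refund: TP=4, FP=4+3+2=9 → 4/13 = 0.30769
  complaint: TP=10, FP=3+4+0=7 → 10/17 = 0.58824
  other: TP=6, FP=0+1+2=3 → 6/9 = 0.66667
Highest is class 'other' with precision = 0.6667.

0.6667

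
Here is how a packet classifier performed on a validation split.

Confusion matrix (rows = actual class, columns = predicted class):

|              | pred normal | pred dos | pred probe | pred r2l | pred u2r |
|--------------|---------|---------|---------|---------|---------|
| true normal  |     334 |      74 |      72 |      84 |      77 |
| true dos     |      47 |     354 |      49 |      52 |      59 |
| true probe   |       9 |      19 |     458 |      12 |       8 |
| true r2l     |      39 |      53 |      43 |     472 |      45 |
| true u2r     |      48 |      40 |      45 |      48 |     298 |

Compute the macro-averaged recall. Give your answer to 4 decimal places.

Per-class recall (TP/(TP+FN)):
  normal: TP=334, FN=74+72+84+77=307 → 334/641 = 0.52106
  dos: TP=354, FN=47+49+52+59=207 → 354/561 = 0.63102
  probe: TP=458, FN=9+19+12+8=48 → 458/506 = 0.90514
  r2l: TP=472, FN=39+53+43+45=180 → 472/652 = 0.72393
  u2r: TP=298, FN=48+40+45+48=181 → 298/479 = 0.62213
Macro-recall = mean = (0.52106 + 0.63102 + 0.90514 + 0.72393 + 0.62213) / 5 = 0.6807

0.6807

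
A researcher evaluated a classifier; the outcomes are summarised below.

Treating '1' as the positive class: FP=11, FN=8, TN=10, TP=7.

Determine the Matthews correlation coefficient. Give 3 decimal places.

-0.056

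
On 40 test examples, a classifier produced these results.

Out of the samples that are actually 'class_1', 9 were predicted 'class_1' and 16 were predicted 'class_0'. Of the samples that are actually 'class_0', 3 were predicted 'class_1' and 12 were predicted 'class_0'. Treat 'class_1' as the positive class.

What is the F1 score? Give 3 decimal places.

Precision = TP/(TP+FP) = 9/12 = 0.7500
Recall = TP/(TP+FN) = 9/25 = 0.3600
F1 = 2·TP/(2·TP+FP+FN) = 18/37 = 0.486

0.486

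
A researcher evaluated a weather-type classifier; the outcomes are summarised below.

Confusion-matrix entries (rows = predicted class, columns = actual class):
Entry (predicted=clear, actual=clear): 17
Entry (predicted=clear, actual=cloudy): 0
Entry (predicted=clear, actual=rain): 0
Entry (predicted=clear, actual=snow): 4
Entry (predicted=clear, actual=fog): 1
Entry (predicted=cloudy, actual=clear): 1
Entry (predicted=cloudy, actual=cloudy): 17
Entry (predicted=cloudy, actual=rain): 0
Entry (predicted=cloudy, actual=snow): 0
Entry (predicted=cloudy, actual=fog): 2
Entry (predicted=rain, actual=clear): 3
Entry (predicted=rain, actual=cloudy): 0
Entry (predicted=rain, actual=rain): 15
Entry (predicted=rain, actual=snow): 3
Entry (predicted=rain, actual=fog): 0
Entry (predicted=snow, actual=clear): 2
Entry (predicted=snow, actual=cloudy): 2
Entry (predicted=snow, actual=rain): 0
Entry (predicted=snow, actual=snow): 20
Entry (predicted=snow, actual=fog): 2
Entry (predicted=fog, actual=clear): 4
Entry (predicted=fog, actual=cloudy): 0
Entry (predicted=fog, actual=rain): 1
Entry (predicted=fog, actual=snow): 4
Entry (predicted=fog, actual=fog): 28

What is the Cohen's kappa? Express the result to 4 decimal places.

Observed agreement pₒ = trace/N = 97/126 = 0.76984
Expected agreement pₑ = Σ (rowᵢ·colᵢ)/N² = (27·22 + 19·20 + 16·21 + 31·26 + 33·37)/126² = 0.21019
κ = (pₒ − pₑ)/(1 − pₑ) = (0.76984 − 0.21019)/(1 − 0.21019) = 0.7086

0.7086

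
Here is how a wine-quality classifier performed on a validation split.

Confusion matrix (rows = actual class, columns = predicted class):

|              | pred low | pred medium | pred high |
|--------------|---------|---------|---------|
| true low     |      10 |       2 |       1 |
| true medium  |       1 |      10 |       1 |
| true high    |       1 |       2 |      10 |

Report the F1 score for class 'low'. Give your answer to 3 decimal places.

0.800

Take TP from the diagonal, FP from the rest of the 'low' prediction marginal, FN from the rest of the 'low' actual marginal.
F1 score = 2·TP/(2·TP+FP+FN).
low: TP=10, FP=1+1=2, FN=2+1=3 → 20/25 = 0.8000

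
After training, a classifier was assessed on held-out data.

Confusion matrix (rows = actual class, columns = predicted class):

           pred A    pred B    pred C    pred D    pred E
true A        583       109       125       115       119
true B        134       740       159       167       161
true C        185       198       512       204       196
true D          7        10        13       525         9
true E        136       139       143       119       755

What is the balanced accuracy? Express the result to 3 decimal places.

Balanced accuracy = mean of per-class recall.
  A: recall = 583/1051 = 0.5547
  B: recall = 740/1361 = 0.5437
  C: recall = 512/1295 = 0.3954
  D: recall = 525/564 = 0.9309
  E: recall = 755/1292 = 0.5844
Mean = (0.5547 + 0.5437 + 0.3954 + 0.9309 + 0.5844) / 5 = 0.602

0.602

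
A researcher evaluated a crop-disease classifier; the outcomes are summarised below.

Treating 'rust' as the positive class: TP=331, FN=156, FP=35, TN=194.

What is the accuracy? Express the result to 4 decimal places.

0.7332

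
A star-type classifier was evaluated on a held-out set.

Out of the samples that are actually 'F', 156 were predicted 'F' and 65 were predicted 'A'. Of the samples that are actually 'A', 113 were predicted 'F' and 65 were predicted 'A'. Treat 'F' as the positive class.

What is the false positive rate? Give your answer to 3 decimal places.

FPR = FP/(FP+TN) = 113/(113+65) = 0.635

0.635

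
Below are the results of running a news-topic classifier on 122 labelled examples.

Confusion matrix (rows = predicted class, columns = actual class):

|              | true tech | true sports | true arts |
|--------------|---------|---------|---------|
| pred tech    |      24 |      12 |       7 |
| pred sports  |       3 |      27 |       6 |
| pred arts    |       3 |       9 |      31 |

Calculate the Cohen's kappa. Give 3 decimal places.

0.511

Observed agreement pₒ = trace/N = 82/122 = 0.6721
Expected agreement pₑ = Σ (rowᵢ·colᵢ)/N² = (30·43 + 48·36 + 44·43)/122² = 0.3299
κ = (pₒ − pₑ)/(1 − pₑ) = (0.6721 − 0.3299)/(1 − 0.3299) = 0.511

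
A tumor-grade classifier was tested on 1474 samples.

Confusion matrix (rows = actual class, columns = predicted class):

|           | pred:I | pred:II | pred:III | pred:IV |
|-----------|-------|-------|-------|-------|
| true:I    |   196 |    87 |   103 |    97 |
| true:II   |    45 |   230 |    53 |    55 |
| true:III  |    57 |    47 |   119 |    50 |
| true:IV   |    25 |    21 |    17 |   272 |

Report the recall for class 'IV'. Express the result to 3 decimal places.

Take TP from the diagonal, FP from the rest of the 'IV' prediction marginal, FN from the rest of the 'IV' actual marginal.
recall = TP/(TP+FN).
IV: TP=272, FN=25+21+17=63 → 272/335 = 0.8119

0.812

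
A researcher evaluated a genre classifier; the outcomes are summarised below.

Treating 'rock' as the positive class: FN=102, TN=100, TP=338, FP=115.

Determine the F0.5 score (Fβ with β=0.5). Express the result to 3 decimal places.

0.750

Fβ = (1+β²)·TP / ((1+β²)·TP + β²·FN + FP), with β²=1/4
= 1.25·338 / (1.25·338 + 0.25·102 + 115) = 0.750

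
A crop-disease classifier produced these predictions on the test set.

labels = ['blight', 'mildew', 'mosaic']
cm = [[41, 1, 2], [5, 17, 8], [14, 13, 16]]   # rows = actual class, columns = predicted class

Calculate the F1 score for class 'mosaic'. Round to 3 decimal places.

One-vs-rest for 'mosaic': TP = diagonal; FP = other classes predicted 'mosaic'; FN = 'mosaic' predicted as other.
F1 score = 2·TP/(2·TP+FP+FN).
mosaic: TP=16, FP=2+8=10, FN=14+13=27 → 32/69 = 0.4638

0.464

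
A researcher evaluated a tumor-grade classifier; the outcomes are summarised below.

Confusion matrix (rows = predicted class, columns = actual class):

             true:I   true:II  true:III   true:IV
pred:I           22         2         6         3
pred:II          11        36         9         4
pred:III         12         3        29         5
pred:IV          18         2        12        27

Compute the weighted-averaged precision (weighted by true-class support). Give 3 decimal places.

0.591

Per-class precision (TP/(TP+FP)):
  I: TP=22, FP=2+6+3=11 → 22/33 = 0.6667
  II: TP=36, FP=11+9+4=24 → 36/60 = 0.6000
  III: TP=29, FP=12+3+5=20 → 29/49 = 0.5918
  IV: TP=27, FP=18+2+12=32 → 27/59 = 0.4576
Weighted-precision = Σ (supportᵢ/N)·precisionᵢ with N=201: (63/201)·0.6667 + (43/201)·0.6000 + (56/201)·0.5918 + (39/201)·0.4576 = 0.591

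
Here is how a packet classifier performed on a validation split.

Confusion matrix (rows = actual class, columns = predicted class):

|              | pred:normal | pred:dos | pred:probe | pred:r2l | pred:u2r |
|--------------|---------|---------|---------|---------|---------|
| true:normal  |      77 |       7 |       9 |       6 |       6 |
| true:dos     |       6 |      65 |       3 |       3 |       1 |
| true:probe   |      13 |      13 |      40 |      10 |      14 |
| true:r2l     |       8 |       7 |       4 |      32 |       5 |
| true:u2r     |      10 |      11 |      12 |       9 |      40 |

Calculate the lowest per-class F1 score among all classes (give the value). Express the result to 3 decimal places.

0.506

Per-class F1 score (2·TP/(2·TP+FP+FN)):
  normal: TP=77, FP=6+13+8+10=37, FN=7+9+6+6=28 → 154/219 = 0.7032
  dos: TP=65, FP=7+13+7+11=38, FN=6+3+3+1=13 → 130/181 = 0.7182
  probe: TP=40, FP=9+3+4+12=28, FN=13+13+10+14=50 → 80/158 = 0.5063
  r2l: TP=32, FP=6+3+10+9=28, FN=8+7+4+5=24 → 64/116 = 0.5517
  u2r: TP=40, FP=6+1+14+5=26, FN=10+11+12+9=42 → 80/148 = 0.5405
Lowest is class 'probe' with F1 score = 0.506.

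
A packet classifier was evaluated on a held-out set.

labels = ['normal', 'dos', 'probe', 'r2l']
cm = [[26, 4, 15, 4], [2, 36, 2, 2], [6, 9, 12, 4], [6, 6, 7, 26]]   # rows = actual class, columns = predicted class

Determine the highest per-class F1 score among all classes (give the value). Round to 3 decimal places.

0.742

Per-class F1 score (2·TP/(2·TP+FP+FN)):
  normal: TP=26, FP=2+6+6=14, FN=4+15+4=23 → 52/89 = 0.5843
  dos: TP=36, FP=4+9+6=19, FN=2+2+2=6 → 72/97 = 0.7423
  probe: TP=12, FP=15+2+7=24, FN=6+9+4=19 → 24/67 = 0.3582
  r2l: TP=26, FP=4+2+4=10, FN=6+6+7=19 → 52/81 = 0.6420
Highest is class 'dos' with F1 score = 0.742.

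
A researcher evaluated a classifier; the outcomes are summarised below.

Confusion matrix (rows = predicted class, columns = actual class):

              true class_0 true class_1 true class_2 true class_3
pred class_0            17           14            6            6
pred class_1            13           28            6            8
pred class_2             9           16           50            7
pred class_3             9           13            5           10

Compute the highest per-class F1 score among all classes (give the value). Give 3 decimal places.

Per-class F1 score (2·TP/(2·TP+FP+FN)):
  class_0: TP=17, FP=14+6+6=26, FN=13+9+9=31 → 34/91 = 0.3736
  class_1: TP=28, FP=13+6+8=27, FN=14+16+13=43 → 56/126 = 0.4444
  class_2: TP=50, FP=9+16+7=32, FN=6+6+5=17 → 100/149 = 0.6711
  class_3: TP=10, FP=9+13+5=27, FN=6+8+7=21 → 20/68 = 0.2941
Highest is class 'class_2' with F1 score = 0.671.

0.671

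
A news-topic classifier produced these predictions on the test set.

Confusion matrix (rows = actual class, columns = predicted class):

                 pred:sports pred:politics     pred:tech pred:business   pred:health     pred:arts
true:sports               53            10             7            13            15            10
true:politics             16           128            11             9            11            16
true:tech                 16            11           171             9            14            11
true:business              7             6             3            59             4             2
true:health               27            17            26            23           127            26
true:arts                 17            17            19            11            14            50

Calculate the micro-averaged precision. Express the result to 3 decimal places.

0.596

Micro-averaging pools counts across classes: ΣTP=588, ΣFP=398, ΣFN=398.
Micro-precision = TP/(TP+FP) on pooled counts = 0.596 (equals overall accuracy in single-label multiclass).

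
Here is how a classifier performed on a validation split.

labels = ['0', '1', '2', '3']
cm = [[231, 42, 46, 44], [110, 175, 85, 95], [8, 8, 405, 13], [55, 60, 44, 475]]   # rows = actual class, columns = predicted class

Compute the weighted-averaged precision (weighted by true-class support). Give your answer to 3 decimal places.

0.673

Per-class precision (TP/(TP+FP)):
  0: TP=231, FP=110+8+55=173 → 231/404 = 0.5718
  1: TP=175, FP=42+8+60=110 → 175/285 = 0.6140
  2: TP=405, FP=46+85+44=175 → 405/580 = 0.6983
  3: TP=475, FP=44+95+13=152 → 475/627 = 0.7576
Weighted-precision = Σ (supportᵢ/N)·precisionᵢ with N=1896: (363/1896)·0.5718 + (465/1896)·0.6140 + (434/1896)·0.6983 + (634/1896)·0.7576 = 0.673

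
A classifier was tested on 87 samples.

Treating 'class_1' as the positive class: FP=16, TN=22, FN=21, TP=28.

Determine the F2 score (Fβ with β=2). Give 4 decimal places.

Fβ = (1+β²)·TP / ((1+β²)·TP + β²·FN + FP), with β²=4
= 5·28 / (5·28 + 4·21 + 16) = 0.5833

0.5833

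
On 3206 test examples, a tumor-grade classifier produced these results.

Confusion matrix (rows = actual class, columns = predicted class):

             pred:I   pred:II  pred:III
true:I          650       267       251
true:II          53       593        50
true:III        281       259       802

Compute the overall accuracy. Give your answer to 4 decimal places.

0.6379

Accuracy = trace / total = (650+593+802=2045) / 3206 = 2045/3206 = 0.6379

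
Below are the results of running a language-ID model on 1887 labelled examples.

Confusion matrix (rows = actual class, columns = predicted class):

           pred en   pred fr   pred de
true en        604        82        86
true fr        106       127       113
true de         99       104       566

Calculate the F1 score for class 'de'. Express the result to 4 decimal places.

0.7379

F1 score = 2·TP/(2·TP+FP+FN).
de: TP=566, FP=86+113=199, FN=99+104=203 → 1132/1534 = 0.73794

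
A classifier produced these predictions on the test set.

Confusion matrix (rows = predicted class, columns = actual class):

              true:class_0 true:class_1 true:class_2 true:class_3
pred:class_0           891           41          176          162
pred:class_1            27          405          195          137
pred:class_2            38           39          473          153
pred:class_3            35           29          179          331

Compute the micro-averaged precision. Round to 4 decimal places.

Micro-averaging pools counts across classes: ΣTP=2100, ΣFP=1211, ΣFN=1211.
Micro-precision = TP/(TP+FP) on pooled counts = 0.6342 (equals overall accuracy in single-label multiclass).

0.6342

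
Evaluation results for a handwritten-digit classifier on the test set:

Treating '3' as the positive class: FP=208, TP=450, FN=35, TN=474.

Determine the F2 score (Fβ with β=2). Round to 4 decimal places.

0.8661

Fβ = (1+β²)·TP / ((1+β²)·TP + β²·FN + FP), with β²=4
= 5·450 / (5·450 + 4·35 + 208) = 0.8661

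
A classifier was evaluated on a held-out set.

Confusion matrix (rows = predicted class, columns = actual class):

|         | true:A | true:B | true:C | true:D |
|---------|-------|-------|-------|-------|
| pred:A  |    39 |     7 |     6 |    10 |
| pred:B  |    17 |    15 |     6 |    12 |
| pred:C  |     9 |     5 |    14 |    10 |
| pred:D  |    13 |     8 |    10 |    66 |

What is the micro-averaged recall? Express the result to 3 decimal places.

Micro-averaging pools counts across classes: ΣTP=134, ΣFP=113, ΣFN=113.
Micro-recall = TP/(TP+FN) on pooled counts = 0.543 (equals overall accuracy in single-label multiclass).

0.543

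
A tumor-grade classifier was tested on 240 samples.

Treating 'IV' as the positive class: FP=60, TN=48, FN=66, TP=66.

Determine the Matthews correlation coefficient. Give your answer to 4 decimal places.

MCC = (TP·TN − FP·FN) / √((TP+FP)(TP+FN)(TN+FP)(TN+FN))
Numerator = 66·48 − 60·66 = -792
Denominator = √(126·132·108·114) = √204773184 = 14309.8981
MCC = -792 / 14309.8981 = -0.0553

-0.0553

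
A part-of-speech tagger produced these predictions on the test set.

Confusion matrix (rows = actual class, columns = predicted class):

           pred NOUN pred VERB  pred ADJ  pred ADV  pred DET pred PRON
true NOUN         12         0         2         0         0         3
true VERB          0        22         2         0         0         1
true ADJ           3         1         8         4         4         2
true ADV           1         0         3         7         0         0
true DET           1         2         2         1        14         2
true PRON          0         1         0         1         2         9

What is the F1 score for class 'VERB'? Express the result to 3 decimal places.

0.863

F1 score = 2·TP/(2·TP+FP+FN).
VERB: TP=22, FP=0+1+0+2+1=4, FN=0+2+0+0+1=3 → 44/51 = 0.8627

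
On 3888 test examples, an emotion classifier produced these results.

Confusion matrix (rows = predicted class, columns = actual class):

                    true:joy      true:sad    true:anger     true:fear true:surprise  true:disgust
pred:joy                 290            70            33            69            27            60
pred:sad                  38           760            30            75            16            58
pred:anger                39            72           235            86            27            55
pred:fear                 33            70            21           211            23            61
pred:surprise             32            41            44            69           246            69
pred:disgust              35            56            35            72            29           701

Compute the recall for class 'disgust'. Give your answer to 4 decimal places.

0.6982

One-vs-rest for 'disgust': TP = diagonal; FP = other classes predicted 'disgust'; FN = 'disgust' predicted as other.
recall = TP/(TP+FN).
disgust: TP=701, FN=60+58+55+61+69=303 → 701/1004 = 0.69821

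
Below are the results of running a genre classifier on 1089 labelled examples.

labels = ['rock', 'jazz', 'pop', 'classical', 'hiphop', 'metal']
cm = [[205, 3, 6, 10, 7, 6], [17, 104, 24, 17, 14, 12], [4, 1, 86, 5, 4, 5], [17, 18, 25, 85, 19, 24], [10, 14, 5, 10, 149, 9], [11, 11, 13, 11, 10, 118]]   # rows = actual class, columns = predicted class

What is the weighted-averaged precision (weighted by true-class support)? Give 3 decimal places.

0.688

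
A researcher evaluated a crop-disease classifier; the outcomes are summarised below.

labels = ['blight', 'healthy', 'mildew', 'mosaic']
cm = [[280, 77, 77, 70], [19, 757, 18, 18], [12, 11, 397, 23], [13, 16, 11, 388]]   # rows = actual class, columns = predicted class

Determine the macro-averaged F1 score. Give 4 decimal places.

0.8144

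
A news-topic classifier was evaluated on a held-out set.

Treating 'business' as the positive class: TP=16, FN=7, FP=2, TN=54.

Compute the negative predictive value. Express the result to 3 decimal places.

NPV = TN/(TN+FN) = 54/(54+7) = 0.885

0.885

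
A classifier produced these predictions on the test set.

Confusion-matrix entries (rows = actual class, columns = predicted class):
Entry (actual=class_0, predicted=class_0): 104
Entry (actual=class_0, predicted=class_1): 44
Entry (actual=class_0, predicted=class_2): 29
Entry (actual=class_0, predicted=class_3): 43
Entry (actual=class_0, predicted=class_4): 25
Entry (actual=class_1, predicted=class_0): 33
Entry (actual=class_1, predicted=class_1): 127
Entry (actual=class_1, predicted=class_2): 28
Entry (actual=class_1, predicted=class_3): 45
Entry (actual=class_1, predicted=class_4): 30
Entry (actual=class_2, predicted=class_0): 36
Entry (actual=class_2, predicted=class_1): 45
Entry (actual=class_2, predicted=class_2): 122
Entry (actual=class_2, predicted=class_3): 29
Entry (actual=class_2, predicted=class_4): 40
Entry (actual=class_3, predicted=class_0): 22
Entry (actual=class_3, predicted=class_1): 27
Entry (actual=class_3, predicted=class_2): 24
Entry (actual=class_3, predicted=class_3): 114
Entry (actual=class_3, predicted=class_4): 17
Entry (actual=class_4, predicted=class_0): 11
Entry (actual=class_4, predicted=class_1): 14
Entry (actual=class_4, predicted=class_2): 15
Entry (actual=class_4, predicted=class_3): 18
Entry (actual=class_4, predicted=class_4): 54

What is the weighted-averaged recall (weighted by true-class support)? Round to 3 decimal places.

Per-class recall (TP/(TP+FN)):
  class_0: TP=104, FN=44+29+43+25=141 → 104/245 = 0.4245
  class_1: TP=127, FN=33+28+45+30=136 → 127/263 = 0.4829
  class_2: TP=122, FN=36+45+29+40=150 → 122/272 = 0.4485
  class_3: TP=114, FN=22+27+24+17=90 → 114/204 = 0.5588
  class_4: TP=54, FN=11+14+15+18=58 → 54/112 = 0.4821
Weighted-recall = Σ (supportᵢ/N)·recallᵢ with N=1096: (245/1096)·0.4245 + (263/1096)·0.4829 + (272/1096)·0.4485 + (204/1096)·0.5588 + (112/1096)·0.4821 = 0.475

0.475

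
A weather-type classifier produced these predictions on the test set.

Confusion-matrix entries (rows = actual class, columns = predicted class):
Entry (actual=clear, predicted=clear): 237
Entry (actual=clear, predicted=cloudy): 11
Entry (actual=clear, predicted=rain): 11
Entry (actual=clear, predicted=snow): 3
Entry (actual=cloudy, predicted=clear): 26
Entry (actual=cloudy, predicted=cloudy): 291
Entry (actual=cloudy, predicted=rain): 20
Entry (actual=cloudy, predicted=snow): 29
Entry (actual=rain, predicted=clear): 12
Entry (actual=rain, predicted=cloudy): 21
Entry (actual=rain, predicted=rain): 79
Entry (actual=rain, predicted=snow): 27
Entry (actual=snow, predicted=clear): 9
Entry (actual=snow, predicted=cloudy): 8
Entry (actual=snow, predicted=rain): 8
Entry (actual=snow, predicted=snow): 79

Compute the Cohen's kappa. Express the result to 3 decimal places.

0.697

Observed agreement pₒ = trace/N = 686/871 = 0.7876
Expected agreement pₑ = Σ (rowᵢ·colᵢ)/N² = (262·284 + 366·331 + 139·118 + 104·138)/871² = 0.2983
κ = (pₒ − pₑ)/(1 − pₑ) = (0.7876 − 0.2983)/(1 − 0.2983) = 0.697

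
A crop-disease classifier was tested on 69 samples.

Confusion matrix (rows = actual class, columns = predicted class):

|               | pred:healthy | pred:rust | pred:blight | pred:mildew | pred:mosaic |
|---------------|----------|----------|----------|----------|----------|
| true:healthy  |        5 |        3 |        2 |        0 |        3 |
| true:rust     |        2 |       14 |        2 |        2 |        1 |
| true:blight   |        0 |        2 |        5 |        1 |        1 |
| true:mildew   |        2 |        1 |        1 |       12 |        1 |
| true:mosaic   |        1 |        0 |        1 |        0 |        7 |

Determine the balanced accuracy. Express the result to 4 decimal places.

Balanced accuracy = mean of per-class recall.
  healthy: recall = 5/13 = 0.38462
  rust: recall = 14/21 = 0.66667
  blight: recall = 5/9 = 0.55556
  mildew: recall = 12/17 = 0.70588
  mosaic: recall = 7/9 = 0.77778
Mean = (0.38462 + 0.66667 + 0.55556 + 0.70588 + 0.77778) / 5 = 0.6181

0.6181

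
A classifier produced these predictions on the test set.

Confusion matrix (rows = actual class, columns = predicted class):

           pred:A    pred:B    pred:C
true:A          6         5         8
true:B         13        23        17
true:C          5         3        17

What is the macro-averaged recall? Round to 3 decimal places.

Per-class recall (TP/(TP+FN)):
  A: TP=6, FN=5+8=13 → 6/19 = 0.3158
  B: TP=23, FN=13+17=30 → 23/53 = 0.4340
  C: TP=17, FN=5+3=8 → 17/25 = 0.6800
Macro-recall = mean = (0.3158 + 0.4340 + 0.6800) / 3 = 0.477

0.477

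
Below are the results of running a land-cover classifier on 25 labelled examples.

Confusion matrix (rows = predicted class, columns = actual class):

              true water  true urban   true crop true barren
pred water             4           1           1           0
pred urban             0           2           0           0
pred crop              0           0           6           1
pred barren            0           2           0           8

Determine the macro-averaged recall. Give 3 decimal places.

0.787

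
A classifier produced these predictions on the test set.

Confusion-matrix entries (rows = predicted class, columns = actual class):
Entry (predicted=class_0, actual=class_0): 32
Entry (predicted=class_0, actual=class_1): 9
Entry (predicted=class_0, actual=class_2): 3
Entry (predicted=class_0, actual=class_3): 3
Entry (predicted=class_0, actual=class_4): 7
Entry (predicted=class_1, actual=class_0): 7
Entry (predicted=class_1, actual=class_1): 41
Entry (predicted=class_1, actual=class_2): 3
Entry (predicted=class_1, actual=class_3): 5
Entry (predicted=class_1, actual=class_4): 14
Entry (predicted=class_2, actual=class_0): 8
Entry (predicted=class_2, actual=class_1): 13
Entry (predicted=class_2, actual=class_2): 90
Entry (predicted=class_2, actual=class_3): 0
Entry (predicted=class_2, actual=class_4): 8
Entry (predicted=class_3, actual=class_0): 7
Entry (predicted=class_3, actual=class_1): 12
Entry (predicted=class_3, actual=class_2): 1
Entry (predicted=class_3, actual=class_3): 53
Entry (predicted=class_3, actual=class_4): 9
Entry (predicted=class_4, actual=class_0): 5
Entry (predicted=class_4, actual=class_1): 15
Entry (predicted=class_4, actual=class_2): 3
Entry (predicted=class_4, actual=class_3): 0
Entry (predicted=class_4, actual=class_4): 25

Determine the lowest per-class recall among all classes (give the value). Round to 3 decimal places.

Per-class recall (TP/(TP+FN)):
  class_0: TP=32, FN=7+8+7+5=27 → 32/59 = 0.5424
  class_1: TP=41, FN=9+13+12+15=49 → 41/90 = 0.4556
  class_2: TP=90, FN=3+3+1+3=10 → 90/100 = 0.9000
  class_3: TP=53, FN=3+5+0+0=8 → 53/61 = 0.8689
  class_4: TP=25, FN=7+14+8+9=38 → 25/63 = 0.3968
Lowest is class 'class_4' with recall = 0.397.

0.397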